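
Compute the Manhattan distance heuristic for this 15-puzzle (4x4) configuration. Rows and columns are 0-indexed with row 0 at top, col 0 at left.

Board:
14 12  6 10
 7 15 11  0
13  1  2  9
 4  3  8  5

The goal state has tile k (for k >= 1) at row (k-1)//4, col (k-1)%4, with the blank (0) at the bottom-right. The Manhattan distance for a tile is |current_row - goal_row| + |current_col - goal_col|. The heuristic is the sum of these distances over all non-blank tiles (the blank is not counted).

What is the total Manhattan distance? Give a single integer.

Answer: 48

Derivation:
Tile 14: at (0,0), goal (3,1), distance |0-3|+|0-1| = 4
Tile 12: at (0,1), goal (2,3), distance |0-2|+|1-3| = 4
Tile 6: at (0,2), goal (1,1), distance |0-1|+|2-1| = 2
Tile 10: at (0,3), goal (2,1), distance |0-2|+|3-1| = 4
Tile 7: at (1,0), goal (1,2), distance |1-1|+|0-2| = 2
Tile 15: at (1,1), goal (3,2), distance |1-3|+|1-2| = 3
Tile 11: at (1,2), goal (2,2), distance |1-2|+|2-2| = 1
Tile 13: at (2,0), goal (3,0), distance |2-3|+|0-0| = 1
Tile 1: at (2,1), goal (0,0), distance |2-0|+|1-0| = 3
Tile 2: at (2,2), goal (0,1), distance |2-0|+|2-1| = 3
Tile 9: at (2,3), goal (2,0), distance |2-2|+|3-0| = 3
Tile 4: at (3,0), goal (0,3), distance |3-0|+|0-3| = 6
Tile 3: at (3,1), goal (0,2), distance |3-0|+|1-2| = 4
Tile 8: at (3,2), goal (1,3), distance |3-1|+|2-3| = 3
Tile 5: at (3,3), goal (1,0), distance |3-1|+|3-0| = 5
Sum: 4 + 4 + 2 + 4 + 2 + 3 + 1 + 1 + 3 + 3 + 3 + 6 + 4 + 3 + 5 = 48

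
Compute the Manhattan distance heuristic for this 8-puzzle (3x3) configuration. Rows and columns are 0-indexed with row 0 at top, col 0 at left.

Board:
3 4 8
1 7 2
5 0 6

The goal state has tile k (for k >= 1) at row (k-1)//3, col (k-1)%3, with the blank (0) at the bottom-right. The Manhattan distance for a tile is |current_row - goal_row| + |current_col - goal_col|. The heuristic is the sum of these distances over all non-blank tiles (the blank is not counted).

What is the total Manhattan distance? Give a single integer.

Tile 3: (0,0)->(0,2) = 2
Tile 4: (0,1)->(1,0) = 2
Tile 8: (0,2)->(2,1) = 3
Tile 1: (1,0)->(0,0) = 1
Tile 7: (1,1)->(2,0) = 2
Tile 2: (1,2)->(0,1) = 2
Tile 5: (2,0)->(1,1) = 2
Tile 6: (2,2)->(1,2) = 1
Sum: 2 + 2 + 3 + 1 + 2 + 2 + 2 + 1 = 15

Answer: 15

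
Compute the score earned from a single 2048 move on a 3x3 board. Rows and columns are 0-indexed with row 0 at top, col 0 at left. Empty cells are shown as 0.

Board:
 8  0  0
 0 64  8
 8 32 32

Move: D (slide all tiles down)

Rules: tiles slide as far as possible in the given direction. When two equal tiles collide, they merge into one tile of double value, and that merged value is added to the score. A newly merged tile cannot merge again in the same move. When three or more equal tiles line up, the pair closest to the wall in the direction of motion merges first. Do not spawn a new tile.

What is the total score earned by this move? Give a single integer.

Slide down:
col 0: [8, 0, 8] -> [0, 0, 16]  score +16 (running 16)
col 1: [0, 64, 32] -> [0, 64, 32]  score +0 (running 16)
col 2: [0, 8, 32] -> [0, 8, 32]  score +0 (running 16)
Board after move:
 0  0  0
 0 64  8
16 32 32

Answer: 16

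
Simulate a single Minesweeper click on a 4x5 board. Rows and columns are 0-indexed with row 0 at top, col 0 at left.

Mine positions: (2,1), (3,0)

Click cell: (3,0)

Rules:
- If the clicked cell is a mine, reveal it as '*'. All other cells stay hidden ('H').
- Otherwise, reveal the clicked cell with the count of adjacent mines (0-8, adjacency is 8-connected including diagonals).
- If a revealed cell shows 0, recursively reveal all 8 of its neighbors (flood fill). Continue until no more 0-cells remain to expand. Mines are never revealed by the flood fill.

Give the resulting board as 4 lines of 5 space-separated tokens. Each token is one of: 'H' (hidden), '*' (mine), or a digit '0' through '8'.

H H H H H
H H H H H
H H H H H
* H H H H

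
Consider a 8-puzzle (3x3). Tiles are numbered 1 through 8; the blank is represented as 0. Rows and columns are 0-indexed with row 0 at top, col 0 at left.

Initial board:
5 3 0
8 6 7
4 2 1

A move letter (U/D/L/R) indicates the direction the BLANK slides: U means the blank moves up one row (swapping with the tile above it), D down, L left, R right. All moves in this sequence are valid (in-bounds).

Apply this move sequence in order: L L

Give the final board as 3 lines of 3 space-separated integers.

Answer: 0 5 3
8 6 7
4 2 1

Derivation:
After move 1 (L):
5 0 3
8 6 7
4 2 1

After move 2 (L):
0 5 3
8 6 7
4 2 1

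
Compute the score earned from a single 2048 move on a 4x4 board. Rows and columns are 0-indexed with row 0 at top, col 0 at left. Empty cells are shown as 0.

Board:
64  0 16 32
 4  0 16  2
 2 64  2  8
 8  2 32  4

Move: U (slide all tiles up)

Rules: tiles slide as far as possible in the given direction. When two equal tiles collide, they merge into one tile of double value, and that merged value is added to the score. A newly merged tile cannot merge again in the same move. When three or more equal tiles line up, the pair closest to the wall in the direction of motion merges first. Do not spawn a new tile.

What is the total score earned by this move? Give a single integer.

Slide up:
col 0: [64, 4, 2, 8] -> [64, 4, 2, 8]  score +0 (running 0)
col 1: [0, 0, 64, 2] -> [64, 2, 0, 0]  score +0 (running 0)
col 2: [16, 16, 2, 32] -> [32, 2, 32, 0]  score +32 (running 32)
col 3: [32, 2, 8, 4] -> [32, 2, 8, 4]  score +0 (running 32)
Board after move:
64 64 32 32
 4  2  2  2
 2  0 32  8
 8  0  0  4

Answer: 32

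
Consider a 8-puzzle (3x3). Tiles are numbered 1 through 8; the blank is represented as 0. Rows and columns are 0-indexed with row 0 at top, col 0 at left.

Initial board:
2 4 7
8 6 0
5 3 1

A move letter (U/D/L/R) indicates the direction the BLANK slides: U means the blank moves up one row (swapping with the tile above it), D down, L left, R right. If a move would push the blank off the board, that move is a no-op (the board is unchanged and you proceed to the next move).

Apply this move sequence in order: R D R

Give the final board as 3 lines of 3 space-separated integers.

Answer: 2 4 7
8 6 1
5 3 0

Derivation:
After move 1 (R):
2 4 7
8 6 0
5 3 1

After move 2 (D):
2 4 7
8 6 1
5 3 0

After move 3 (R):
2 4 7
8 6 1
5 3 0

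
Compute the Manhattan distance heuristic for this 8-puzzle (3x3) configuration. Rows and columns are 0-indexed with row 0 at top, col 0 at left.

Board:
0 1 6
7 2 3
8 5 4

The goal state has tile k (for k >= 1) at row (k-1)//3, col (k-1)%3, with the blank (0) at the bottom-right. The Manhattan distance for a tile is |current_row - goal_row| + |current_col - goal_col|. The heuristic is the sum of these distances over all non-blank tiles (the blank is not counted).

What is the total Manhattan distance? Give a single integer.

Answer: 10

Derivation:
Tile 1: (0,1)->(0,0) = 1
Tile 6: (0,2)->(1,2) = 1
Tile 7: (1,0)->(2,0) = 1
Tile 2: (1,1)->(0,1) = 1
Tile 3: (1,2)->(0,2) = 1
Tile 8: (2,0)->(2,1) = 1
Tile 5: (2,1)->(1,1) = 1
Tile 4: (2,2)->(1,0) = 3
Sum: 1 + 1 + 1 + 1 + 1 + 1 + 1 + 3 = 10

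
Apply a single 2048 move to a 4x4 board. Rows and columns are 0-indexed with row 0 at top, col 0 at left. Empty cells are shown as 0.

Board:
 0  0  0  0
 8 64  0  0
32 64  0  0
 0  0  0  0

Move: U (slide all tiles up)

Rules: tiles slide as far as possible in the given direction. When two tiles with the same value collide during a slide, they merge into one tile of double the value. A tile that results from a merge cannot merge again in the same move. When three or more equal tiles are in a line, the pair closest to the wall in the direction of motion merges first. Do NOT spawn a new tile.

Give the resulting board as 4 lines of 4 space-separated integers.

Answer:   8 128   0   0
 32   0   0   0
  0   0   0   0
  0   0   0   0

Derivation:
Slide up:
col 0: [0, 8, 32, 0] -> [8, 32, 0, 0]
col 1: [0, 64, 64, 0] -> [128, 0, 0, 0]
col 2: [0, 0, 0, 0] -> [0, 0, 0, 0]
col 3: [0, 0, 0, 0] -> [0, 0, 0, 0]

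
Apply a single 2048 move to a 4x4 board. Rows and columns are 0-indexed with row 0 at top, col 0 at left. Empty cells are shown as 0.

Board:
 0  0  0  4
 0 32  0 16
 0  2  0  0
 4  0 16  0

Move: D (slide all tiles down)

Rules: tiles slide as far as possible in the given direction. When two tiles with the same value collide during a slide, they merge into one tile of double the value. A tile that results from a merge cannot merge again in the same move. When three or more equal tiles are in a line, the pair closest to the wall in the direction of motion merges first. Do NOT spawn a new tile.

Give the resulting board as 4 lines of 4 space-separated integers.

Answer:  0  0  0  0
 0  0  0  0
 0 32  0  4
 4  2 16 16

Derivation:
Slide down:
col 0: [0, 0, 0, 4] -> [0, 0, 0, 4]
col 1: [0, 32, 2, 0] -> [0, 0, 32, 2]
col 2: [0, 0, 0, 16] -> [0, 0, 0, 16]
col 3: [4, 16, 0, 0] -> [0, 0, 4, 16]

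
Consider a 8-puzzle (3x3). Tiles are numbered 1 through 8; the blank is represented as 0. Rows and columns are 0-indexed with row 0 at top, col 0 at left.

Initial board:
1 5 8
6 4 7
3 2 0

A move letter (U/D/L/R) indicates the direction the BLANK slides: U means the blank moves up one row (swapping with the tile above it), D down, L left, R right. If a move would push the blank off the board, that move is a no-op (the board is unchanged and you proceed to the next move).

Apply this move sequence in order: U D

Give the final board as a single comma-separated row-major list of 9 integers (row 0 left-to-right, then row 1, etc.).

Answer: 1, 5, 8, 6, 4, 7, 3, 2, 0

Derivation:
After move 1 (U):
1 5 8
6 4 0
3 2 7

After move 2 (D):
1 5 8
6 4 7
3 2 0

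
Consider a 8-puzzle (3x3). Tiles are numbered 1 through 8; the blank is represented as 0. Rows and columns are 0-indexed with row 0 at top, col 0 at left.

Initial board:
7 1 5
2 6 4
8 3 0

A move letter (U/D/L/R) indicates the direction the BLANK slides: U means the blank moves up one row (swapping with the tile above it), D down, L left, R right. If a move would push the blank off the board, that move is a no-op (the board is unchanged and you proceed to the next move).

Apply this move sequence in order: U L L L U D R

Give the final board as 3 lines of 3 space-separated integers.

Answer: 7 1 5
2 0 6
8 3 4

Derivation:
After move 1 (U):
7 1 5
2 6 0
8 3 4

After move 2 (L):
7 1 5
2 0 6
8 3 4

After move 3 (L):
7 1 5
0 2 6
8 3 4

After move 4 (L):
7 1 5
0 2 6
8 3 4

After move 5 (U):
0 1 5
7 2 6
8 3 4

After move 6 (D):
7 1 5
0 2 6
8 3 4

After move 7 (R):
7 1 5
2 0 6
8 3 4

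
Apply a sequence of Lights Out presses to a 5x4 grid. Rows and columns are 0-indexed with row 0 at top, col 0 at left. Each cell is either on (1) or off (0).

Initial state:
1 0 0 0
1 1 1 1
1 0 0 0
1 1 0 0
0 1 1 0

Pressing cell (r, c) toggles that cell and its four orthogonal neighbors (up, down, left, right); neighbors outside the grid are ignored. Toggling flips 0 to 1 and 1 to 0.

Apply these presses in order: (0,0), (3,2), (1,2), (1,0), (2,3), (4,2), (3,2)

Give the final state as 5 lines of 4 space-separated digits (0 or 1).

Answer: 1 1 1 0
1 1 0 1
0 0 0 1
1 1 1 1
0 0 0 1

Derivation:
After press 1 at (0,0):
0 1 0 0
0 1 1 1
1 0 0 0
1 1 0 0
0 1 1 0

After press 2 at (3,2):
0 1 0 0
0 1 1 1
1 0 1 0
1 0 1 1
0 1 0 0

After press 3 at (1,2):
0 1 1 0
0 0 0 0
1 0 0 0
1 0 1 1
0 1 0 0

After press 4 at (1,0):
1 1 1 0
1 1 0 0
0 0 0 0
1 0 1 1
0 1 0 0

After press 5 at (2,3):
1 1 1 0
1 1 0 1
0 0 1 1
1 0 1 0
0 1 0 0

After press 6 at (4,2):
1 1 1 0
1 1 0 1
0 0 1 1
1 0 0 0
0 0 1 1

After press 7 at (3,2):
1 1 1 0
1 1 0 1
0 0 0 1
1 1 1 1
0 0 0 1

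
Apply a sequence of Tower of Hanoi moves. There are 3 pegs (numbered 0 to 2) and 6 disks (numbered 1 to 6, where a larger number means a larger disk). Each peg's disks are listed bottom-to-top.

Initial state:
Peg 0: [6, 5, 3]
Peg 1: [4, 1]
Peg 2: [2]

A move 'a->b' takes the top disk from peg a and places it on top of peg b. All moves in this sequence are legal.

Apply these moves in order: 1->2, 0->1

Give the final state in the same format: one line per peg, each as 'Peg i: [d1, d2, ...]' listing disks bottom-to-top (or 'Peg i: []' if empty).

After move 1 (1->2):
Peg 0: [6, 5, 3]
Peg 1: [4]
Peg 2: [2, 1]

After move 2 (0->1):
Peg 0: [6, 5]
Peg 1: [4, 3]
Peg 2: [2, 1]

Answer: Peg 0: [6, 5]
Peg 1: [4, 3]
Peg 2: [2, 1]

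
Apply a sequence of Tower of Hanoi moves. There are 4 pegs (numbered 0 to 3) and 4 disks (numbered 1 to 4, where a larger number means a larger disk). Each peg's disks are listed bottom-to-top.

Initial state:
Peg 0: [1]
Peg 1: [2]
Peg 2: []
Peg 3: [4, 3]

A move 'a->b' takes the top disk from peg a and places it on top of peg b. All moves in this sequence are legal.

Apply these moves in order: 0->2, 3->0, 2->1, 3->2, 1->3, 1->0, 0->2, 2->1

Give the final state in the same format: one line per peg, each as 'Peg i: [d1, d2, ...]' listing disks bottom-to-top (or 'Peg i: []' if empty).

Answer: Peg 0: [3]
Peg 1: [2]
Peg 2: [4]
Peg 3: [1]

Derivation:
After move 1 (0->2):
Peg 0: []
Peg 1: [2]
Peg 2: [1]
Peg 3: [4, 3]

After move 2 (3->0):
Peg 0: [3]
Peg 1: [2]
Peg 2: [1]
Peg 3: [4]

After move 3 (2->1):
Peg 0: [3]
Peg 1: [2, 1]
Peg 2: []
Peg 3: [4]

After move 4 (3->2):
Peg 0: [3]
Peg 1: [2, 1]
Peg 2: [4]
Peg 3: []

After move 5 (1->3):
Peg 0: [3]
Peg 1: [2]
Peg 2: [4]
Peg 3: [1]

After move 6 (1->0):
Peg 0: [3, 2]
Peg 1: []
Peg 2: [4]
Peg 3: [1]

After move 7 (0->2):
Peg 0: [3]
Peg 1: []
Peg 2: [4, 2]
Peg 3: [1]

After move 8 (2->1):
Peg 0: [3]
Peg 1: [2]
Peg 2: [4]
Peg 3: [1]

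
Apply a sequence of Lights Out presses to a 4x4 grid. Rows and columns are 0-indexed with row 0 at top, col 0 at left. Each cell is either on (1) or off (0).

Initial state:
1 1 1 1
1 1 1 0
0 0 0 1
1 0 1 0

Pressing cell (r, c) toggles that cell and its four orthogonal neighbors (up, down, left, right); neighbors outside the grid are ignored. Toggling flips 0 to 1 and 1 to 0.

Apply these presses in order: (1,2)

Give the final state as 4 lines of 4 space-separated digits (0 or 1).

Answer: 1 1 0 1
1 0 0 1
0 0 1 1
1 0 1 0

Derivation:
After press 1 at (1,2):
1 1 0 1
1 0 0 1
0 0 1 1
1 0 1 0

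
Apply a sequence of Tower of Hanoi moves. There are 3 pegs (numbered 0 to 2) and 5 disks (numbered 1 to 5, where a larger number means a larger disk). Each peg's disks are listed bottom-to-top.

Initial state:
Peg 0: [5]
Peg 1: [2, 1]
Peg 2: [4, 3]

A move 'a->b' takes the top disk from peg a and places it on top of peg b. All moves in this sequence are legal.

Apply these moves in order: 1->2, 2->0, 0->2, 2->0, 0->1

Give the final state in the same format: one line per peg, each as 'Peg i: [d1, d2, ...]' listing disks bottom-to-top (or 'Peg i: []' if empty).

After move 1 (1->2):
Peg 0: [5]
Peg 1: [2]
Peg 2: [4, 3, 1]

After move 2 (2->0):
Peg 0: [5, 1]
Peg 1: [2]
Peg 2: [4, 3]

After move 3 (0->2):
Peg 0: [5]
Peg 1: [2]
Peg 2: [4, 3, 1]

After move 4 (2->0):
Peg 0: [5, 1]
Peg 1: [2]
Peg 2: [4, 3]

After move 5 (0->1):
Peg 0: [5]
Peg 1: [2, 1]
Peg 2: [4, 3]

Answer: Peg 0: [5]
Peg 1: [2, 1]
Peg 2: [4, 3]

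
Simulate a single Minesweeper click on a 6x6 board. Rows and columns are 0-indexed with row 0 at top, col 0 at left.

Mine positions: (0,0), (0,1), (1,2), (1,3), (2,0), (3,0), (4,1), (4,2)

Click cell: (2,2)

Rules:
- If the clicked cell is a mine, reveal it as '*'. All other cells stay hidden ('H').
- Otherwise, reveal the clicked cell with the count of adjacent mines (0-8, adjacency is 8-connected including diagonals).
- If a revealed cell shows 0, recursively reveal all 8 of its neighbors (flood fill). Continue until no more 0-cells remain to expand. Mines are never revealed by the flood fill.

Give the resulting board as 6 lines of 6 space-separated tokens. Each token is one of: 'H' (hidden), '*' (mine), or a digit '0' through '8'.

H H H H H H
H H H H H H
H H 2 H H H
H H H H H H
H H H H H H
H H H H H H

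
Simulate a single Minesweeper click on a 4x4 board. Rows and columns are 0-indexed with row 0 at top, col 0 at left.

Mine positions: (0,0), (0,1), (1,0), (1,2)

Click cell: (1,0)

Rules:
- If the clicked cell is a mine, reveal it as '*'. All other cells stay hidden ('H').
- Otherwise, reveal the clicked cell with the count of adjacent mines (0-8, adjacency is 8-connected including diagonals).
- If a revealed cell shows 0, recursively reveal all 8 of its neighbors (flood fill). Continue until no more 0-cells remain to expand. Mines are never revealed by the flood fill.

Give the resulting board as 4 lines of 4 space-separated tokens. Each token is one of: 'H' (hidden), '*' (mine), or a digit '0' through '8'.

H H H H
* H H H
H H H H
H H H H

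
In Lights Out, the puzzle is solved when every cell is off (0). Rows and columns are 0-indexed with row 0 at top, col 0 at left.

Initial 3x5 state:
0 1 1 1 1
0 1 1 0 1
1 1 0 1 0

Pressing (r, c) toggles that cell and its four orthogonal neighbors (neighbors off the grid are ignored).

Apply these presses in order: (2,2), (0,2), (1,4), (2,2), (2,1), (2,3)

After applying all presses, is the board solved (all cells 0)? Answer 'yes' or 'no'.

Answer: yes

Derivation:
After press 1 at (2,2):
0 1 1 1 1
0 1 0 0 1
1 0 1 0 0

After press 2 at (0,2):
0 0 0 0 1
0 1 1 0 1
1 0 1 0 0

After press 3 at (1,4):
0 0 0 0 0
0 1 1 1 0
1 0 1 0 1

After press 4 at (2,2):
0 0 0 0 0
0 1 0 1 0
1 1 0 1 1

After press 5 at (2,1):
0 0 0 0 0
0 0 0 1 0
0 0 1 1 1

After press 6 at (2,3):
0 0 0 0 0
0 0 0 0 0
0 0 0 0 0

Lights still on: 0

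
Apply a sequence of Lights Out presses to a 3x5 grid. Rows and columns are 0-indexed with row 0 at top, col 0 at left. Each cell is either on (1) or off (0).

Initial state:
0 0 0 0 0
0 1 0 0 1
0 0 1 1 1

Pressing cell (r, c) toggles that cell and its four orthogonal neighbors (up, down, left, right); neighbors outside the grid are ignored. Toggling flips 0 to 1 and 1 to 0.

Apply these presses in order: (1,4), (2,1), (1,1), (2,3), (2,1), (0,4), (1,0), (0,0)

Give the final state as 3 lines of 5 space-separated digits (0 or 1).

Answer: 0 0 0 1 0
1 1 1 0 1
1 1 0 0 1

Derivation:
After press 1 at (1,4):
0 0 0 0 1
0 1 0 1 0
0 0 1 1 0

After press 2 at (2,1):
0 0 0 0 1
0 0 0 1 0
1 1 0 1 0

After press 3 at (1,1):
0 1 0 0 1
1 1 1 1 0
1 0 0 1 0

After press 4 at (2,3):
0 1 0 0 1
1 1 1 0 0
1 0 1 0 1

After press 5 at (2,1):
0 1 0 0 1
1 0 1 0 0
0 1 0 0 1

After press 6 at (0,4):
0 1 0 1 0
1 0 1 0 1
0 1 0 0 1

After press 7 at (1,0):
1 1 0 1 0
0 1 1 0 1
1 1 0 0 1

After press 8 at (0,0):
0 0 0 1 0
1 1 1 0 1
1 1 0 0 1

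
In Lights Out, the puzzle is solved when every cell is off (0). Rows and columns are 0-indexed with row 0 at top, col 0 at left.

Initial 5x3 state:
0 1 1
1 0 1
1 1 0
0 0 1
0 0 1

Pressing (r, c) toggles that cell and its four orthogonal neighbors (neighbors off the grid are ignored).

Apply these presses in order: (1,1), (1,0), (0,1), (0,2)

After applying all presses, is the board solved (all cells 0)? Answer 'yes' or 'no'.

After press 1 at (1,1):
0 0 1
0 1 0
1 0 0
0 0 1
0 0 1

After press 2 at (1,0):
1 0 1
1 0 0
0 0 0
0 0 1
0 0 1

After press 3 at (0,1):
0 1 0
1 1 0
0 0 0
0 0 1
0 0 1

After press 4 at (0,2):
0 0 1
1 1 1
0 0 0
0 0 1
0 0 1

Lights still on: 6

Answer: no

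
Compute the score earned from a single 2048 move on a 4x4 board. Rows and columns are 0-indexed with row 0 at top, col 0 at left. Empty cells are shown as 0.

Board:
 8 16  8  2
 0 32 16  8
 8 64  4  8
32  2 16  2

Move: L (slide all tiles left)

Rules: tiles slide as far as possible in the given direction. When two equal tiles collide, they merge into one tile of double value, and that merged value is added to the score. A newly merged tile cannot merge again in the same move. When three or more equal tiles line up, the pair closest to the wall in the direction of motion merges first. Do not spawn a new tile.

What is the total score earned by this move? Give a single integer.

Answer: 0

Derivation:
Slide left:
row 0: [8, 16, 8, 2] -> [8, 16, 8, 2]  score +0 (running 0)
row 1: [0, 32, 16, 8] -> [32, 16, 8, 0]  score +0 (running 0)
row 2: [8, 64, 4, 8] -> [8, 64, 4, 8]  score +0 (running 0)
row 3: [32, 2, 16, 2] -> [32, 2, 16, 2]  score +0 (running 0)
Board after move:
 8 16  8  2
32 16  8  0
 8 64  4  8
32  2 16  2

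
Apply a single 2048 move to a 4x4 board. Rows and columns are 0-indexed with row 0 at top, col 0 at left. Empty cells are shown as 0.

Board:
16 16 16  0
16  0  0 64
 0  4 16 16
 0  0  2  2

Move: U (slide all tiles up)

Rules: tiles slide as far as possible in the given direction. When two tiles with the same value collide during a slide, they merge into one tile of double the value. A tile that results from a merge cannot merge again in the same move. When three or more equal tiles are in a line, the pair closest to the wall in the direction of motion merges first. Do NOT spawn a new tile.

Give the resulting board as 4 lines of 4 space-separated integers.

Answer: 32 16 32 64
 0  4  2 16
 0  0  0  2
 0  0  0  0

Derivation:
Slide up:
col 0: [16, 16, 0, 0] -> [32, 0, 0, 0]
col 1: [16, 0, 4, 0] -> [16, 4, 0, 0]
col 2: [16, 0, 16, 2] -> [32, 2, 0, 0]
col 3: [0, 64, 16, 2] -> [64, 16, 2, 0]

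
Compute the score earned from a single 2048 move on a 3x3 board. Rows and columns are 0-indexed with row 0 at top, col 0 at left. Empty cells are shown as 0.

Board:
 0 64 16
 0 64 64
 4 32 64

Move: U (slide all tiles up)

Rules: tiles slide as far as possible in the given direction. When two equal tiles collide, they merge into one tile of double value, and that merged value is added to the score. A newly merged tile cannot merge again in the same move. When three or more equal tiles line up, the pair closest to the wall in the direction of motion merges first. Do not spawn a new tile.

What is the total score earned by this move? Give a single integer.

Slide up:
col 0: [0, 0, 4] -> [4, 0, 0]  score +0 (running 0)
col 1: [64, 64, 32] -> [128, 32, 0]  score +128 (running 128)
col 2: [16, 64, 64] -> [16, 128, 0]  score +128 (running 256)
Board after move:
  4 128  16
  0  32 128
  0   0   0

Answer: 256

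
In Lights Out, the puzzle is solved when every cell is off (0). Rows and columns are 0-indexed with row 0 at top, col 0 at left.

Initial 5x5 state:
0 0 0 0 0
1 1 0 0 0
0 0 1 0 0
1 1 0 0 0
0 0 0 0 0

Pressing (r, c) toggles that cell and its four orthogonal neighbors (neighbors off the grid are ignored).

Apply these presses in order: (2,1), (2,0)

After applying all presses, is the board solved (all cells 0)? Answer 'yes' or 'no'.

After press 1 at (2,1):
0 0 0 0 0
1 0 0 0 0
1 1 0 0 0
1 0 0 0 0
0 0 0 0 0

After press 2 at (2,0):
0 0 0 0 0
0 0 0 0 0
0 0 0 0 0
0 0 0 0 0
0 0 0 0 0

Lights still on: 0

Answer: yes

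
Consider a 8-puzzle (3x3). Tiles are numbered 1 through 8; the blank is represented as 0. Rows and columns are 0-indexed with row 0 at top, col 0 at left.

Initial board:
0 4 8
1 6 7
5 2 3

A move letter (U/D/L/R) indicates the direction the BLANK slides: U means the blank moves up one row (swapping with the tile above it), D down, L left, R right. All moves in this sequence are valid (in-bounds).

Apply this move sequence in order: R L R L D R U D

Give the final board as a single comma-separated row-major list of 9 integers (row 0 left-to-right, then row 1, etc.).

Answer: 1, 4, 8, 6, 0, 7, 5, 2, 3

Derivation:
After move 1 (R):
4 0 8
1 6 7
5 2 3

After move 2 (L):
0 4 8
1 6 7
5 2 3

After move 3 (R):
4 0 8
1 6 7
5 2 3

After move 4 (L):
0 4 8
1 6 7
5 2 3

After move 5 (D):
1 4 8
0 6 7
5 2 3

After move 6 (R):
1 4 8
6 0 7
5 2 3

After move 7 (U):
1 0 8
6 4 7
5 2 3

After move 8 (D):
1 4 8
6 0 7
5 2 3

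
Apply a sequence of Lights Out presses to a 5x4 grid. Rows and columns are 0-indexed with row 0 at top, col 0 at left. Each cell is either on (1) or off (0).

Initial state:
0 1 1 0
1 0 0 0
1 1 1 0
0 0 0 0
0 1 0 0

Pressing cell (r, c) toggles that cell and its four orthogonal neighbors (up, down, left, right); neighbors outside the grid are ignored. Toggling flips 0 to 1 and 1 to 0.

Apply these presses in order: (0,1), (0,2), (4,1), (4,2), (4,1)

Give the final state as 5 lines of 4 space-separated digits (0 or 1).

After press 1 at (0,1):
1 0 0 0
1 1 0 0
1 1 1 0
0 0 0 0
0 1 0 0

After press 2 at (0,2):
1 1 1 1
1 1 1 0
1 1 1 0
0 0 0 0
0 1 0 0

After press 3 at (4,1):
1 1 1 1
1 1 1 0
1 1 1 0
0 1 0 0
1 0 1 0

After press 4 at (4,2):
1 1 1 1
1 1 1 0
1 1 1 0
0 1 1 0
1 1 0 1

After press 5 at (4,1):
1 1 1 1
1 1 1 0
1 1 1 0
0 0 1 0
0 0 1 1

Answer: 1 1 1 1
1 1 1 0
1 1 1 0
0 0 1 0
0 0 1 1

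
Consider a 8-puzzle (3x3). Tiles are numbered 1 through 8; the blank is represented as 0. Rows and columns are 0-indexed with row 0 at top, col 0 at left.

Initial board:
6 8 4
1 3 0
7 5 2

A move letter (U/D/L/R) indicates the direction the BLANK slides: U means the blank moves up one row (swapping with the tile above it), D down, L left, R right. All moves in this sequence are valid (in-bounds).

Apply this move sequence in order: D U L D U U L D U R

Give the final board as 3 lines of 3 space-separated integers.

After move 1 (D):
6 8 4
1 3 2
7 5 0

After move 2 (U):
6 8 4
1 3 0
7 5 2

After move 3 (L):
6 8 4
1 0 3
7 5 2

After move 4 (D):
6 8 4
1 5 3
7 0 2

After move 5 (U):
6 8 4
1 0 3
7 5 2

After move 6 (U):
6 0 4
1 8 3
7 5 2

After move 7 (L):
0 6 4
1 8 3
7 5 2

After move 8 (D):
1 6 4
0 8 3
7 5 2

After move 9 (U):
0 6 4
1 8 3
7 5 2

After move 10 (R):
6 0 4
1 8 3
7 5 2

Answer: 6 0 4
1 8 3
7 5 2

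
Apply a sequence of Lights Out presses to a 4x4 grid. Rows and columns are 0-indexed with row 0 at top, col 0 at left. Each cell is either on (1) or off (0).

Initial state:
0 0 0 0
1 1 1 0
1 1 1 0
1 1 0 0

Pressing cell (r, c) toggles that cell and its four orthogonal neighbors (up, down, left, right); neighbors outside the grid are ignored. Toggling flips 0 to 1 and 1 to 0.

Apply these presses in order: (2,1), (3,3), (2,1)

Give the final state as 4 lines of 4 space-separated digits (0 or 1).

After press 1 at (2,1):
0 0 0 0
1 0 1 0
0 0 0 0
1 0 0 0

After press 2 at (3,3):
0 0 0 0
1 0 1 0
0 0 0 1
1 0 1 1

After press 3 at (2,1):
0 0 0 0
1 1 1 0
1 1 1 1
1 1 1 1

Answer: 0 0 0 0
1 1 1 0
1 1 1 1
1 1 1 1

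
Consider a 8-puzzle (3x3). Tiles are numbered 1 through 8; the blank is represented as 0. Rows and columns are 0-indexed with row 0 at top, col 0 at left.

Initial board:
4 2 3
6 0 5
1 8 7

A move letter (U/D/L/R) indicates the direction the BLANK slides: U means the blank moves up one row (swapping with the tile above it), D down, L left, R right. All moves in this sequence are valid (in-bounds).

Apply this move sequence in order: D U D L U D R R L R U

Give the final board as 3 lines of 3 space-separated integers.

After move 1 (D):
4 2 3
6 8 5
1 0 7

After move 2 (U):
4 2 3
6 0 5
1 8 7

After move 3 (D):
4 2 3
6 8 5
1 0 7

After move 4 (L):
4 2 3
6 8 5
0 1 7

After move 5 (U):
4 2 3
0 8 5
6 1 7

After move 6 (D):
4 2 3
6 8 5
0 1 7

After move 7 (R):
4 2 3
6 8 5
1 0 7

After move 8 (R):
4 2 3
6 8 5
1 7 0

After move 9 (L):
4 2 3
6 8 5
1 0 7

After move 10 (R):
4 2 3
6 8 5
1 7 0

After move 11 (U):
4 2 3
6 8 0
1 7 5

Answer: 4 2 3
6 8 0
1 7 5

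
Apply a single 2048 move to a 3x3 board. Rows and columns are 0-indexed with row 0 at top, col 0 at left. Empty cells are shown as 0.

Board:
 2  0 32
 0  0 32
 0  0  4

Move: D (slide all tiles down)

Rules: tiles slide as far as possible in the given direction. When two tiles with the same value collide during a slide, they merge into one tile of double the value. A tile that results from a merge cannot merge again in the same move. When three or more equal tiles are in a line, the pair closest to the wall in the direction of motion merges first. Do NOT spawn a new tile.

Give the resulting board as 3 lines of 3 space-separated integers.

Answer:  0  0  0
 0  0 64
 2  0  4

Derivation:
Slide down:
col 0: [2, 0, 0] -> [0, 0, 2]
col 1: [0, 0, 0] -> [0, 0, 0]
col 2: [32, 32, 4] -> [0, 64, 4]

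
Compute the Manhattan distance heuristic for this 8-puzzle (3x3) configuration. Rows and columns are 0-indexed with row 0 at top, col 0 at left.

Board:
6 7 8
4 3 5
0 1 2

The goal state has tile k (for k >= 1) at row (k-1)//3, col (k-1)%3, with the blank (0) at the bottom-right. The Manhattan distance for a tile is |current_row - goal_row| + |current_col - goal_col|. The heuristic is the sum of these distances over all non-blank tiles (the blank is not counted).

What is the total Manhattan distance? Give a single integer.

Answer: 18

Derivation:
Tile 6: (0,0)->(1,2) = 3
Tile 7: (0,1)->(2,0) = 3
Tile 8: (0,2)->(2,1) = 3
Tile 4: (1,0)->(1,0) = 0
Tile 3: (1,1)->(0,2) = 2
Tile 5: (1,2)->(1,1) = 1
Tile 1: (2,1)->(0,0) = 3
Tile 2: (2,2)->(0,1) = 3
Sum: 3 + 3 + 3 + 0 + 2 + 1 + 3 + 3 = 18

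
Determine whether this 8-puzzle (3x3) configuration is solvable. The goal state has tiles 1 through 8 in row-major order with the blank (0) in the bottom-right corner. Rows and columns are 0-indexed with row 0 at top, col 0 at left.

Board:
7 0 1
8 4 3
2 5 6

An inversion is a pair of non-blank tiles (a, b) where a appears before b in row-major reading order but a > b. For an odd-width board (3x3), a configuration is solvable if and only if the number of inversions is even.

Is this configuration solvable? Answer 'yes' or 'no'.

Answer: yes

Derivation:
Inversions (pairs i<j in row-major order where tile[i] > tile[j] > 0): 14
14 is even, so the puzzle is solvable.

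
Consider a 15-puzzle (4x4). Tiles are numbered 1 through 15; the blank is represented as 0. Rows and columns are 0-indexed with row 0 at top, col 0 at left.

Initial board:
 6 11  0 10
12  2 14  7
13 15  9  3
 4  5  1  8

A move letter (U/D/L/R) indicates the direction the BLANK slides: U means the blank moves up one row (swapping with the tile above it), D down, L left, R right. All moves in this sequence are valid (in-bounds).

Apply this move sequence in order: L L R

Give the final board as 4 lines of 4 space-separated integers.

Answer:  6  0 11 10
12  2 14  7
13 15  9  3
 4  5  1  8

Derivation:
After move 1 (L):
 6  0 11 10
12  2 14  7
13 15  9  3
 4  5  1  8

After move 2 (L):
 0  6 11 10
12  2 14  7
13 15  9  3
 4  5  1  8

After move 3 (R):
 6  0 11 10
12  2 14  7
13 15  9  3
 4  5  1  8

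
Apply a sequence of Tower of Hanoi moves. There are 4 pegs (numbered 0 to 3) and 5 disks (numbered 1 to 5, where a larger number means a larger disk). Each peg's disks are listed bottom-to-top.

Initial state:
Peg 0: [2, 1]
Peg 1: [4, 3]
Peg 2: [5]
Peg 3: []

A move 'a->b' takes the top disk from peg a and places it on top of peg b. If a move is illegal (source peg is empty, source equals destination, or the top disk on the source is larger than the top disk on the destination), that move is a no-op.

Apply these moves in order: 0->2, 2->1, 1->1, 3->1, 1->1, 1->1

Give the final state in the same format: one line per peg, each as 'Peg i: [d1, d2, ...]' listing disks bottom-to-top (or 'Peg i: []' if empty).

After move 1 (0->2):
Peg 0: [2]
Peg 1: [4, 3]
Peg 2: [5, 1]
Peg 3: []

After move 2 (2->1):
Peg 0: [2]
Peg 1: [4, 3, 1]
Peg 2: [5]
Peg 3: []

After move 3 (1->1):
Peg 0: [2]
Peg 1: [4, 3, 1]
Peg 2: [5]
Peg 3: []

After move 4 (3->1):
Peg 0: [2]
Peg 1: [4, 3, 1]
Peg 2: [5]
Peg 3: []

After move 5 (1->1):
Peg 0: [2]
Peg 1: [4, 3, 1]
Peg 2: [5]
Peg 3: []

After move 6 (1->1):
Peg 0: [2]
Peg 1: [4, 3, 1]
Peg 2: [5]
Peg 3: []

Answer: Peg 0: [2]
Peg 1: [4, 3, 1]
Peg 2: [5]
Peg 3: []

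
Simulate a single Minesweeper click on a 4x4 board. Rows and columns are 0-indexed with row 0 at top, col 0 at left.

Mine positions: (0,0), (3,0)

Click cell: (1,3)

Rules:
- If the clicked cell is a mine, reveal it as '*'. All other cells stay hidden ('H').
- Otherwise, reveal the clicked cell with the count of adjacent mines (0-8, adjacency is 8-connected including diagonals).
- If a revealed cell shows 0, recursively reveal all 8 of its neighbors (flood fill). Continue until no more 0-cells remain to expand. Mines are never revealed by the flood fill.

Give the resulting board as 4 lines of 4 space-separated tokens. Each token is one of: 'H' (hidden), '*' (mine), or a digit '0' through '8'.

H 1 0 0
H 1 0 0
H 1 0 0
H 1 0 0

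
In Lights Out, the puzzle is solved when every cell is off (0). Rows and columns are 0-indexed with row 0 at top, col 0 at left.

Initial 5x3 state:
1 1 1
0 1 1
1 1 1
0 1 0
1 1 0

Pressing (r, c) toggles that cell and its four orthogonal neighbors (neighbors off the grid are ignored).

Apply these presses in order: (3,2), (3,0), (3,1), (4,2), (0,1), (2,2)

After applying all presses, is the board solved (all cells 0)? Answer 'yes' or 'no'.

Answer: no

Derivation:
After press 1 at (3,2):
1 1 1
0 1 1
1 1 0
0 0 1
1 1 1

After press 2 at (3,0):
1 1 1
0 1 1
0 1 0
1 1 1
0 1 1

After press 3 at (3,1):
1 1 1
0 1 1
0 0 0
0 0 0
0 0 1

After press 4 at (4,2):
1 1 1
0 1 1
0 0 0
0 0 1
0 1 0

After press 5 at (0,1):
0 0 0
0 0 1
0 0 0
0 0 1
0 1 0

After press 6 at (2,2):
0 0 0
0 0 0
0 1 1
0 0 0
0 1 0

Lights still on: 3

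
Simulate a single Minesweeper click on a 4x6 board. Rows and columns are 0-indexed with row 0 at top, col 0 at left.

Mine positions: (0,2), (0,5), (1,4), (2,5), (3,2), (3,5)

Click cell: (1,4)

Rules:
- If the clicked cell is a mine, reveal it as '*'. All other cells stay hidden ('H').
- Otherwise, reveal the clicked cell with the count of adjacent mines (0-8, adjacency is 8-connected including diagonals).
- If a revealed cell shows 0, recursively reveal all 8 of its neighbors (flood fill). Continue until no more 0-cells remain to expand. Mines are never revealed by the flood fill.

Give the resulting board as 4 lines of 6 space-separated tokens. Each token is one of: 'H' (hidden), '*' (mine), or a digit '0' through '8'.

H H H H H H
H H H H * H
H H H H H H
H H H H H H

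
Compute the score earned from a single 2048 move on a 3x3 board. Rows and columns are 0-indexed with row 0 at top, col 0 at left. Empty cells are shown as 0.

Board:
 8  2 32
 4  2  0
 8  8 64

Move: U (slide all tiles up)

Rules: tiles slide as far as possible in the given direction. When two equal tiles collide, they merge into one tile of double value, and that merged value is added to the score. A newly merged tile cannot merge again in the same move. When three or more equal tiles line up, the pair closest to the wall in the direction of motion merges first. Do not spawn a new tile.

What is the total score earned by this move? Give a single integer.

Answer: 4

Derivation:
Slide up:
col 0: [8, 4, 8] -> [8, 4, 8]  score +0 (running 0)
col 1: [2, 2, 8] -> [4, 8, 0]  score +4 (running 4)
col 2: [32, 0, 64] -> [32, 64, 0]  score +0 (running 4)
Board after move:
 8  4 32
 4  8 64
 8  0  0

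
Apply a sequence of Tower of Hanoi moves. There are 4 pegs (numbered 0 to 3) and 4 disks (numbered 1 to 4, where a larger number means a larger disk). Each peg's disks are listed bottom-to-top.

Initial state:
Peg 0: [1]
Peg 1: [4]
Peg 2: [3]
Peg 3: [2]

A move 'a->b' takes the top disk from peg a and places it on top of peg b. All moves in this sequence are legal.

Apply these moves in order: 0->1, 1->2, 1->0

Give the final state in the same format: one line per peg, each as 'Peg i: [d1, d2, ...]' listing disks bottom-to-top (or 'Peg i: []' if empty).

Answer: Peg 0: [4]
Peg 1: []
Peg 2: [3, 1]
Peg 3: [2]

Derivation:
After move 1 (0->1):
Peg 0: []
Peg 1: [4, 1]
Peg 2: [3]
Peg 3: [2]

After move 2 (1->2):
Peg 0: []
Peg 1: [4]
Peg 2: [3, 1]
Peg 3: [2]

After move 3 (1->0):
Peg 0: [4]
Peg 1: []
Peg 2: [3, 1]
Peg 3: [2]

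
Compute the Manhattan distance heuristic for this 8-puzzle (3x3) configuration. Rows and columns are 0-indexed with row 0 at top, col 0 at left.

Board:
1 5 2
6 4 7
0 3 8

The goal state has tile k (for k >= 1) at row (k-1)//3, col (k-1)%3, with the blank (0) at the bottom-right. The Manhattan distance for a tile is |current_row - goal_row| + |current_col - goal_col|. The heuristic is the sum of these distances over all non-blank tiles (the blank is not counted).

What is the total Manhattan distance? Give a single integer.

Answer: 12

Derivation:
Tile 1: at (0,0), goal (0,0), distance |0-0|+|0-0| = 0
Tile 5: at (0,1), goal (1,1), distance |0-1|+|1-1| = 1
Tile 2: at (0,2), goal (0,1), distance |0-0|+|2-1| = 1
Tile 6: at (1,0), goal (1,2), distance |1-1|+|0-2| = 2
Tile 4: at (1,1), goal (1,0), distance |1-1|+|1-0| = 1
Tile 7: at (1,2), goal (2,0), distance |1-2|+|2-0| = 3
Tile 3: at (2,1), goal (0,2), distance |2-0|+|1-2| = 3
Tile 8: at (2,2), goal (2,1), distance |2-2|+|2-1| = 1
Sum: 0 + 1 + 1 + 2 + 1 + 3 + 3 + 1 = 12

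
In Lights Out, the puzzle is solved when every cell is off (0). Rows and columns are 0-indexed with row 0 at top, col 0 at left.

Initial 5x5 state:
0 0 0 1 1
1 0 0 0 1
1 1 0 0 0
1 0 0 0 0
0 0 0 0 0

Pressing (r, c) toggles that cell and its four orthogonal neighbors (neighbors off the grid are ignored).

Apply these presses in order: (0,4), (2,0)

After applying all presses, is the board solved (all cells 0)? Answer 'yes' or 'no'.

Answer: yes

Derivation:
After press 1 at (0,4):
0 0 0 0 0
1 0 0 0 0
1 1 0 0 0
1 0 0 0 0
0 0 0 0 0

After press 2 at (2,0):
0 0 0 0 0
0 0 0 0 0
0 0 0 0 0
0 0 0 0 0
0 0 0 0 0

Lights still on: 0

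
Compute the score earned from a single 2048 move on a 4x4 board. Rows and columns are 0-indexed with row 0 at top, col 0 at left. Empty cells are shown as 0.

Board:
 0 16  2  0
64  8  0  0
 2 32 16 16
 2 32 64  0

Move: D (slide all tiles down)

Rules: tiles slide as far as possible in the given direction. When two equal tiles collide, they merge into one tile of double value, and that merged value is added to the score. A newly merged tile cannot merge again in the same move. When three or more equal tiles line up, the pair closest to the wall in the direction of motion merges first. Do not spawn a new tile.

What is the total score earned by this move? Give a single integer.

Answer: 68

Derivation:
Slide down:
col 0: [0, 64, 2, 2] -> [0, 0, 64, 4]  score +4 (running 4)
col 1: [16, 8, 32, 32] -> [0, 16, 8, 64]  score +64 (running 68)
col 2: [2, 0, 16, 64] -> [0, 2, 16, 64]  score +0 (running 68)
col 3: [0, 0, 16, 0] -> [0, 0, 0, 16]  score +0 (running 68)
Board after move:
 0  0  0  0
 0 16  2  0
64  8 16  0
 4 64 64 16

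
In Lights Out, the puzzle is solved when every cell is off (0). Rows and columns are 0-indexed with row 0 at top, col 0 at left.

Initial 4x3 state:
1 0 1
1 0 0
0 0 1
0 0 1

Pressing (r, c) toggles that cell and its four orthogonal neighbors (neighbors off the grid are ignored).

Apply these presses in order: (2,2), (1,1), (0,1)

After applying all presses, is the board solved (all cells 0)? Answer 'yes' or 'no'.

After press 1 at (2,2):
1 0 1
1 0 1
0 1 0
0 0 0

After press 2 at (1,1):
1 1 1
0 1 0
0 0 0
0 0 0

After press 3 at (0,1):
0 0 0
0 0 0
0 0 0
0 0 0

Lights still on: 0

Answer: yes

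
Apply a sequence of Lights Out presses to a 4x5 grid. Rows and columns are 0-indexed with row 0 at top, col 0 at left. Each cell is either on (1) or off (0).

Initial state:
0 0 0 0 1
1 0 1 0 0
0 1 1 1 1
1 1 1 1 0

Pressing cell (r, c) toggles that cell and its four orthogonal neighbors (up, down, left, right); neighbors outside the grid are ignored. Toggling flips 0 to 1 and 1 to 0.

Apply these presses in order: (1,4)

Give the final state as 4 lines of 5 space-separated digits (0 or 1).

After press 1 at (1,4):
0 0 0 0 0
1 0 1 1 1
0 1 1 1 0
1 1 1 1 0

Answer: 0 0 0 0 0
1 0 1 1 1
0 1 1 1 0
1 1 1 1 0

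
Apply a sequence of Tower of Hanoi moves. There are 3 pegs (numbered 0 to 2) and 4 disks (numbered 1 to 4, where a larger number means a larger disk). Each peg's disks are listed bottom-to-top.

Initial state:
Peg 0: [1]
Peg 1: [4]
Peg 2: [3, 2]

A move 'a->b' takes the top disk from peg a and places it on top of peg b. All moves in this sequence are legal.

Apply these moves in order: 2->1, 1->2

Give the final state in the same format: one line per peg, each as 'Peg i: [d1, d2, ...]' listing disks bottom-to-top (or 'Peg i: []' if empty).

Answer: Peg 0: [1]
Peg 1: [4]
Peg 2: [3, 2]

Derivation:
After move 1 (2->1):
Peg 0: [1]
Peg 1: [4, 2]
Peg 2: [3]

After move 2 (1->2):
Peg 0: [1]
Peg 1: [4]
Peg 2: [3, 2]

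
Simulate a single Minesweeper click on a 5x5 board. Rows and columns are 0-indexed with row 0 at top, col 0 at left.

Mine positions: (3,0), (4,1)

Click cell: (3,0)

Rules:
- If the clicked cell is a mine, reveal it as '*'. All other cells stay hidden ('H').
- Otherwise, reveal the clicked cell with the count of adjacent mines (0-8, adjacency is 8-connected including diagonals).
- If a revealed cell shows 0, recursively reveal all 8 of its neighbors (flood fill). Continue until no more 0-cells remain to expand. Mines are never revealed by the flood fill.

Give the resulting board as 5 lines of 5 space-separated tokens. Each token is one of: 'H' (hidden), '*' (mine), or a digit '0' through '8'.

H H H H H
H H H H H
H H H H H
* H H H H
H H H H H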